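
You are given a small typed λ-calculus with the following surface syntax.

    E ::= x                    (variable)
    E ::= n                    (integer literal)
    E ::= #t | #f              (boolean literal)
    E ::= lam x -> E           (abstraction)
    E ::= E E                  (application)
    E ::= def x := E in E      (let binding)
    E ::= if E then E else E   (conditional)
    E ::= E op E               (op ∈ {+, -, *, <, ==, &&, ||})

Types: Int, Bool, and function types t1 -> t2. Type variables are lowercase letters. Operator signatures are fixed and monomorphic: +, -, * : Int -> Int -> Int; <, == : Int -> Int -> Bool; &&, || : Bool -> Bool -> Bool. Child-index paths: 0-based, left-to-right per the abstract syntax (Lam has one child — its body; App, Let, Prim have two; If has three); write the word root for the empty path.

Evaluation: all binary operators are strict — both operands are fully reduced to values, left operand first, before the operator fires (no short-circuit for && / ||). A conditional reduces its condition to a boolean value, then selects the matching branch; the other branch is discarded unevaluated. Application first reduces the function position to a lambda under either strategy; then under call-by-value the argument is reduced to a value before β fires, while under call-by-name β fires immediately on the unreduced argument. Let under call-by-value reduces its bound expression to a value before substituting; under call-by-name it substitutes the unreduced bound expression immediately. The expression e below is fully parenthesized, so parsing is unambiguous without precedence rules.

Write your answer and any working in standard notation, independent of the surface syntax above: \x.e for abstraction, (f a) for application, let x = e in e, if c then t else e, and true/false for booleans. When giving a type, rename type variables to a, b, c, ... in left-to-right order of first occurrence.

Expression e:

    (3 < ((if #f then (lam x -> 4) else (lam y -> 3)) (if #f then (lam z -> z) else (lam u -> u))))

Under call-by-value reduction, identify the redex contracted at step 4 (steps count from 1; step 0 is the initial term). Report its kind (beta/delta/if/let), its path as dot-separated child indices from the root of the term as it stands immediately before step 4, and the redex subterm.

Answer: delta at root : (3 < 3)

Trace:
step 0: (3 < ((if false then (\x.4) else (\y.3)) (if false then (\z.z) else (\u.u))))
step 1: [if@1.0] (3 < ((\y.3) (if false then (\z.z) else (\u.u))))
step 2: [if@1.1] (3 < ((\y.3) (\u.u)))
step 3: [beta@1] (3 < 3)
step 4: [delta@root] false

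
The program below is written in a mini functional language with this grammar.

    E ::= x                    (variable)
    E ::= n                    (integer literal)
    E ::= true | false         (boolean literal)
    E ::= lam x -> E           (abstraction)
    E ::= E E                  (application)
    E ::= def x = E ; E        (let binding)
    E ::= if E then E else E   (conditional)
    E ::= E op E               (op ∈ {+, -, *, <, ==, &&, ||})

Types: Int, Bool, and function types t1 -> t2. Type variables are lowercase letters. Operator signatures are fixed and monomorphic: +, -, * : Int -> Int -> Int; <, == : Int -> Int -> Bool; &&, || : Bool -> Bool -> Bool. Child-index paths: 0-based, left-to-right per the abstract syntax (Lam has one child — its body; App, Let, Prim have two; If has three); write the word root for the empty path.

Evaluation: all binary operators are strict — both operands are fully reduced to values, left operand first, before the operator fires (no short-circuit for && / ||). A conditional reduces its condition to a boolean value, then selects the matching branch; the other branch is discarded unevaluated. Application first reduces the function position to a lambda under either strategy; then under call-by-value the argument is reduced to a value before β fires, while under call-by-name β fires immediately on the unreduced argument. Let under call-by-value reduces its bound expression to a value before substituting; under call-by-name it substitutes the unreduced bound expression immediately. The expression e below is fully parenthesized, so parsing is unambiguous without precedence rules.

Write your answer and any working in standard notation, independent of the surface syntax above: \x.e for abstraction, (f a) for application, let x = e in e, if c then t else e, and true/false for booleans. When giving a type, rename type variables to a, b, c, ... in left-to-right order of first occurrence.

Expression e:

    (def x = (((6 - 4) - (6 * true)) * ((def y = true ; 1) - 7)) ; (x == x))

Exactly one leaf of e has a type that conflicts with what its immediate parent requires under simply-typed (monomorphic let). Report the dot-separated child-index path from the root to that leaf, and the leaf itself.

Answer: 0.0.1.1 : true

Derivation:
  unify Int ~ Int
  unify Int ~ Int
  unify Int ~ Int
  unify Int ~ Int
  unify Bool ~ Int
  FAIL: mismatch Bool ~ Int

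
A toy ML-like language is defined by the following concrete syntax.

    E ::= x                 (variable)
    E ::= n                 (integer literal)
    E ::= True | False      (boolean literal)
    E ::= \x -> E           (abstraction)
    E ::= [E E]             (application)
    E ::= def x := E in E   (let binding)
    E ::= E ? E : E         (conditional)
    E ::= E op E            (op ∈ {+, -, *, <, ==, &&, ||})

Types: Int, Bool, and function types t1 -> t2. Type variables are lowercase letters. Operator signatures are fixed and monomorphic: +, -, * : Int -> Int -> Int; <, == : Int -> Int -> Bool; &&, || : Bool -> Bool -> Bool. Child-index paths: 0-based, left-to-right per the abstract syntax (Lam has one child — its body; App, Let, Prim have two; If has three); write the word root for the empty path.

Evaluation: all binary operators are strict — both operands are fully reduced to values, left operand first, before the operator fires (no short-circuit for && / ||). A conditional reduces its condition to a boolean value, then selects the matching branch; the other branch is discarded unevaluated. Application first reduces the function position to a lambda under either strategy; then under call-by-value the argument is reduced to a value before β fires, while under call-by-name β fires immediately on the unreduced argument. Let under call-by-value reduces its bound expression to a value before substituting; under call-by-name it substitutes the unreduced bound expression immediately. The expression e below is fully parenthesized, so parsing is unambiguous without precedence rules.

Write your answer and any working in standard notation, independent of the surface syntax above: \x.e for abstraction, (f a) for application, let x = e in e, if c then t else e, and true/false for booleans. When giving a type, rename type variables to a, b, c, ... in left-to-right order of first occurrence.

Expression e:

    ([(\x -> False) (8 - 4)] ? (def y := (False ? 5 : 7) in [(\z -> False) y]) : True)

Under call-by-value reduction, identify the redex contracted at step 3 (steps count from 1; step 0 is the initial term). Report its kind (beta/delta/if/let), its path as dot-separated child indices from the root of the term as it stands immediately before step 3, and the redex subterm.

Answer: if at root : (if false then (let y = (if false then 5 else 7) in ((\z.false) y)) else true)

Trace:
step 0: (if ((\x.false) (8 - 4)) then (let y = (if false then 5 else 7) in ((\z.false) y)) else true)
step 1: [delta@0.1] (if ((\x.false) 4) then (let y = (if false then 5 else 7) in ((\z.false) y)) else true)
step 2: [beta@0] (if false then (let y = (if false then 5 else 7) in ((\z.false) y)) else true)
step 3: [if@root] true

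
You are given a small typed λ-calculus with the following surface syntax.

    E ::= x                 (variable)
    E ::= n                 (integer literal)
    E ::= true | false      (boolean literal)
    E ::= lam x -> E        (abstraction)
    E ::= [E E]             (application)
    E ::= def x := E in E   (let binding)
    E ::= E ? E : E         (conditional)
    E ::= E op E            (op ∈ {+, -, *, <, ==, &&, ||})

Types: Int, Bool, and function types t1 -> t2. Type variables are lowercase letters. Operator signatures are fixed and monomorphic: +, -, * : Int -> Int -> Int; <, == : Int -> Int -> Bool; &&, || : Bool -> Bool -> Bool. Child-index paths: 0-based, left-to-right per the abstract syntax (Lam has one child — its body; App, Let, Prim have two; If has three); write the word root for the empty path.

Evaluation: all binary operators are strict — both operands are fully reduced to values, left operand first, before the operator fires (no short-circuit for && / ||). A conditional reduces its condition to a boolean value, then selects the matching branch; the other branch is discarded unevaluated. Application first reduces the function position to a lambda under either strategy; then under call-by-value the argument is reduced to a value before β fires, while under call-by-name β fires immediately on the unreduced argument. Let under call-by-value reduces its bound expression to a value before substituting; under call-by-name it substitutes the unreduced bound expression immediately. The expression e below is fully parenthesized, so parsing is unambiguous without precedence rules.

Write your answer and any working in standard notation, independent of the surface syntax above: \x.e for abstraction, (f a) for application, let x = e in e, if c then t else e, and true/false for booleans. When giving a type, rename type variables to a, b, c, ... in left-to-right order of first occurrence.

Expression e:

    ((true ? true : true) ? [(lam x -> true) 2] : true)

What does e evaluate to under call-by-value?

Answer: true

Trace:
step 0: (if (if true then true else true) then ((\x.true) 2) else true)
step 1: [if@0] (if true then ((\x.true) 2) else true)
step 2: [if@root] ((\x.true) 2)
step 3: [beta@root] true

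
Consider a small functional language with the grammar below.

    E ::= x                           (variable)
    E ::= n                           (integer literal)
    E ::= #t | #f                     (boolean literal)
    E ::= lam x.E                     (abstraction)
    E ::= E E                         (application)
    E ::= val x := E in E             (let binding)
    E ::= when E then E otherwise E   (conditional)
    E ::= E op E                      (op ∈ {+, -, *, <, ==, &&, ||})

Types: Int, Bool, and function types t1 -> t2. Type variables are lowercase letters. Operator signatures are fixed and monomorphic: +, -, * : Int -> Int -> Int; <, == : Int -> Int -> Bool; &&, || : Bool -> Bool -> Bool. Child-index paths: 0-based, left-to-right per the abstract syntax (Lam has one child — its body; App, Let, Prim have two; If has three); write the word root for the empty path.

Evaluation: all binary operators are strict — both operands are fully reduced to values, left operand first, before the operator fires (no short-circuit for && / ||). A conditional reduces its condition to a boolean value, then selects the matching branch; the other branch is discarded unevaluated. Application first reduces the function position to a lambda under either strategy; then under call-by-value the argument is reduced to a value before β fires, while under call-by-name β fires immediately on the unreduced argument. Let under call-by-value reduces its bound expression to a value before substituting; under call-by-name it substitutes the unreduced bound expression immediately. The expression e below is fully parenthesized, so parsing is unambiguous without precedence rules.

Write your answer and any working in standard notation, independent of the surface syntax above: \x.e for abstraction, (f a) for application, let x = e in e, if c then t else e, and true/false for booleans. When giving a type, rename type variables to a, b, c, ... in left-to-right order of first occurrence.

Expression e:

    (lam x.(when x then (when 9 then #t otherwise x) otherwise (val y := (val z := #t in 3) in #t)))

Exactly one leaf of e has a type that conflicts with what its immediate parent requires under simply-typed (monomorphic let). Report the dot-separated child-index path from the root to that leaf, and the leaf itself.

Working:
x : a
  unify a ~ Bool
  unify Int ~ Bool
  FAIL: mismatch Int ~ Bool

Answer: 0.1.0 : 9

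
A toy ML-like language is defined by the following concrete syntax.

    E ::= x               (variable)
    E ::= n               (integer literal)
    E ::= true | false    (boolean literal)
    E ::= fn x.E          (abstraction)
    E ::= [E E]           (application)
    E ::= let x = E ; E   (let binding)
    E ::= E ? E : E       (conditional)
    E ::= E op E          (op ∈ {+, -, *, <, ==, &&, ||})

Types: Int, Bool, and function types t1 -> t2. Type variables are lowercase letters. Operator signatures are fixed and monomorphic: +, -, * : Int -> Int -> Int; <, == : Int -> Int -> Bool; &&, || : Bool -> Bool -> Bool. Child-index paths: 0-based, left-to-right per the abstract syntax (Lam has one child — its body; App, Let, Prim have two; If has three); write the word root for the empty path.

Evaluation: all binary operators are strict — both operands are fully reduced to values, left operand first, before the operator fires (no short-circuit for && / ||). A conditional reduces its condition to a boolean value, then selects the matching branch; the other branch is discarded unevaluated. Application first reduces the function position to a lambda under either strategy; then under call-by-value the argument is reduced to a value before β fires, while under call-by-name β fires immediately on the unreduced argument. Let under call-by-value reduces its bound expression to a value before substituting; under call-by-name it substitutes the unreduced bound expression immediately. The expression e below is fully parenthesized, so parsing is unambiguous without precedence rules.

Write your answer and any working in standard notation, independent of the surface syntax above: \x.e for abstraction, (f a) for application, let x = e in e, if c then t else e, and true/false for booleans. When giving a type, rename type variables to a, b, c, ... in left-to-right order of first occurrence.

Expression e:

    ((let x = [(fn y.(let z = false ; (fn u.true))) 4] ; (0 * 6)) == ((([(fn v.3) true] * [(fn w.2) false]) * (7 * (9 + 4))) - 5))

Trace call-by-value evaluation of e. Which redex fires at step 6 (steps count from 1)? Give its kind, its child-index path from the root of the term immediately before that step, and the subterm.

Working:
step 0: ((let x = ((\y.(let z = false in (\u.true))) 4) in (0 * 6)) == (((((\v.3) true) * ((\w.2) false)) * (7 * (9 + 4))) - 5))
step 1: [beta@0.0] ((let x = (let z = false in (\u.true)) in (0 * 6)) == (((((\v.3) true) * ((\w.2) false)) * (7 * (9 + 4))) - 5))
step 2: [let@0.0] ((let x = (\u.true) in (0 * 6)) == (((((\v.3) true) * ((\w.2) false)) * (7 * (9 + 4))) - 5))
step 3: [let@0] ((0 * 6) == (((((\v.3) true) * ((\w.2) false)) * (7 * (9 + 4))) - 5))
step 4: [delta@0] (0 == (((((\v.3) true) * ((\w.2) false)) * (7 * (9 + 4))) - 5))
step 5: [beta@1.0.0.0] (0 == (((3 * ((\w.2) false)) * (7 * (9 + 4))) - 5))
step 6: [beta@1.0.0.1] (0 == (((3 * 2) * (7 * (9 + 4))) - 5))

Answer: beta at 1.0.0.1 : ((\w.2) false)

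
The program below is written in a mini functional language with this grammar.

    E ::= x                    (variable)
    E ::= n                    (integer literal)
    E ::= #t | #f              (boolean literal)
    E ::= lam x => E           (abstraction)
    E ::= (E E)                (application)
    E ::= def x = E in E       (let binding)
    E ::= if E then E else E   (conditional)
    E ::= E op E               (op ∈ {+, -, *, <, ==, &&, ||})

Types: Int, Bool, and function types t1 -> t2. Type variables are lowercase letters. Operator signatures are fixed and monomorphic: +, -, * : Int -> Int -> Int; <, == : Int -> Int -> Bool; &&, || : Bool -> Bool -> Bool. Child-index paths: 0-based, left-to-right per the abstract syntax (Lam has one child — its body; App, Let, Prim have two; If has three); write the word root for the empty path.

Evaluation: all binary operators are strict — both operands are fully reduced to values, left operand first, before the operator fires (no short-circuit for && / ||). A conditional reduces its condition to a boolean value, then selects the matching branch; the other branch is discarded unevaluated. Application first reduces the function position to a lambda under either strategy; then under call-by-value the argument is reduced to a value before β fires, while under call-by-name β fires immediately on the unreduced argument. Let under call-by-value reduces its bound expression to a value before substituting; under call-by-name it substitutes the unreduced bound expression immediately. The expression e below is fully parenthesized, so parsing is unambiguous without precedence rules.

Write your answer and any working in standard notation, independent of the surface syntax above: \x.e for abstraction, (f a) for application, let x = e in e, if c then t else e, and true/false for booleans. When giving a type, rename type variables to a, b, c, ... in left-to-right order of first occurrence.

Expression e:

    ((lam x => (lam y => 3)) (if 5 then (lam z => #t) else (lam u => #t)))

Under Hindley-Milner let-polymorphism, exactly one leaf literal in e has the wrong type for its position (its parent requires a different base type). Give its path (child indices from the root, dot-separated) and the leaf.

Answer: 1.0 : 5

Working:
\y._ : b -> Int
\x._ : a -> b -> Int
  unify Int ~ Bool
  FAIL: mismatch Int ~ Bool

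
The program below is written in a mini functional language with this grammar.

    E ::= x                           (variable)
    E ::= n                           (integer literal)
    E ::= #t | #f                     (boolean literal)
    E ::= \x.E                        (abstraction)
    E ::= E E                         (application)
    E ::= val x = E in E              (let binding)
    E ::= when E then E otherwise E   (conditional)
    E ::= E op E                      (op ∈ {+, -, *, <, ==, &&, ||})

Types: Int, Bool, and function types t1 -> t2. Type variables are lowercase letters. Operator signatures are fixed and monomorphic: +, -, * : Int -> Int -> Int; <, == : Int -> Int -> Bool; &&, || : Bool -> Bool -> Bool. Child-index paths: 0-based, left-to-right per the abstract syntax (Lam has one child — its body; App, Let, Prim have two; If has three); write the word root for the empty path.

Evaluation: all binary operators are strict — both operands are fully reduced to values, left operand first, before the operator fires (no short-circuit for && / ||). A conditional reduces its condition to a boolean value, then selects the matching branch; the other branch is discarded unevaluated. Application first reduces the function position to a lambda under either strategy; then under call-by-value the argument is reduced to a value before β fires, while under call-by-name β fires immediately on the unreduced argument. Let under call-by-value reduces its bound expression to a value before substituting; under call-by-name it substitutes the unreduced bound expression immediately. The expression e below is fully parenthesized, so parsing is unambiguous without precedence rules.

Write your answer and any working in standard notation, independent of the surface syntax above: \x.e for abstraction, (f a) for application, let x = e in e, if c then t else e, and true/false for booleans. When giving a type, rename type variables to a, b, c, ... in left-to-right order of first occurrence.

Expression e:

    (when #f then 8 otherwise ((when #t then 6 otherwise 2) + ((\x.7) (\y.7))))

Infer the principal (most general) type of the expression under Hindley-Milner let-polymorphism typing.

Answer: Int

Working:
  unify Bool ~ Bool
  unify Bool ~ Bool
  unify Int ~ Int
  unify Int ~ Int
\x._ : a -> Int
\y._ : b -> Int
  unify a -> Int ~ (b -> Int) -> c
  unify a ~ b -> Int
  unify Int ~ c
_ _ : Int
  unify Int ~ Int
  unify Int ~ Int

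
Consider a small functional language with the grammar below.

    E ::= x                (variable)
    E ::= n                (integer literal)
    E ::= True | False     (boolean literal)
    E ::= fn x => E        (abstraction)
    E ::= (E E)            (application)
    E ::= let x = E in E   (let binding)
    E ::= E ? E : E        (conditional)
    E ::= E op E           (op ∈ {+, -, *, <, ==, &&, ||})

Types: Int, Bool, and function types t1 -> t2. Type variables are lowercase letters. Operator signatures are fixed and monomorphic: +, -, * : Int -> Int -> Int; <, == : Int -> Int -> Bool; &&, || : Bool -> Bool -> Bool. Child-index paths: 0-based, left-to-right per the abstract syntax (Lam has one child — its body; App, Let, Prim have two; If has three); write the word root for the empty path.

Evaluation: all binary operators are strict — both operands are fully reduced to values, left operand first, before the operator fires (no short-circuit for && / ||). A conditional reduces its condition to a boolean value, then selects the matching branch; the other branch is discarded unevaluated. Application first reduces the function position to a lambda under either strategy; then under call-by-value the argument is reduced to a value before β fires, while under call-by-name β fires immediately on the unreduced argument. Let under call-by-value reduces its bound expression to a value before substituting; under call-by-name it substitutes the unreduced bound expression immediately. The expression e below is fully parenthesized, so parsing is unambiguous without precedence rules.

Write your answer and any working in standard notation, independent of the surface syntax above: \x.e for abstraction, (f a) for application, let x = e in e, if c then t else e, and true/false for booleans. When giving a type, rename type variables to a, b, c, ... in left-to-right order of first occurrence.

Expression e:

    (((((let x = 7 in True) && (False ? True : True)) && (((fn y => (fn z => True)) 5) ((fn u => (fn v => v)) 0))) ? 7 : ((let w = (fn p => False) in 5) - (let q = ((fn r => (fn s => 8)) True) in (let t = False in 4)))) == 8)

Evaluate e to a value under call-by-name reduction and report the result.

Answer: false

Working:
step 0: ((if (((let x = 7 in true) && (if false then true else true)) && (((\y.(\z.true)) 5) ((\u.(\v.v)) 0))) then 7 else ((let w = (\p.false) in 5) - (let q = ((\r.(\s.8)) true) in (let t = false in 4)))) == 8)
step 1: [let@0.0.0.0] ((if ((true && (if false then true else true)) && (((\y.(\z.true)) 5) ((\u.(\v.v)) 0))) then 7 else ((let w = (\p.false) in 5) - (let q = ((\r.(\s.8)) true) in (let t = false in 4)))) == 8)
step 2: [if@0.0.0.1] ((if ((true && true) && (((\y.(\z.true)) 5) ((\u.(\v.v)) 0))) then 7 else ((let w = (\p.false) in 5) - (let q = ((\r.(\s.8)) true) in (let t = false in 4)))) == 8)
step 3: [delta@0.0.0] ((if (true && (((\y.(\z.true)) 5) ((\u.(\v.v)) 0))) then 7 else ((let w = (\p.false) in 5) - (let q = ((\r.(\s.8)) true) in (let t = false in 4)))) == 8)
step 4: [beta@0.0.1.0] ((if (true && ((\z.true) ((\u.(\v.v)) 0))) then 7 else ((let w = (\p.false) in 5) - (let q = ((\r.(\s.8)) true) in (let t = false in 4)))) == 8)
step 5: [beta@0.0.1] ((if (true && true) then 7 else ((let w = (\p.false) in 5) - (let q = ((\r.(\s.8)) true) in (let t = false in 4)))) == 8)
step 6: [delta@0.0] ((if true then 7 else ((let w = (\p.false) in 5) - (let q = ((\r.(\s.8)) true) in (let t = false in 4)))) == 8)
step 7: [if@0] (7 == 8)
step 8: [delta@root] false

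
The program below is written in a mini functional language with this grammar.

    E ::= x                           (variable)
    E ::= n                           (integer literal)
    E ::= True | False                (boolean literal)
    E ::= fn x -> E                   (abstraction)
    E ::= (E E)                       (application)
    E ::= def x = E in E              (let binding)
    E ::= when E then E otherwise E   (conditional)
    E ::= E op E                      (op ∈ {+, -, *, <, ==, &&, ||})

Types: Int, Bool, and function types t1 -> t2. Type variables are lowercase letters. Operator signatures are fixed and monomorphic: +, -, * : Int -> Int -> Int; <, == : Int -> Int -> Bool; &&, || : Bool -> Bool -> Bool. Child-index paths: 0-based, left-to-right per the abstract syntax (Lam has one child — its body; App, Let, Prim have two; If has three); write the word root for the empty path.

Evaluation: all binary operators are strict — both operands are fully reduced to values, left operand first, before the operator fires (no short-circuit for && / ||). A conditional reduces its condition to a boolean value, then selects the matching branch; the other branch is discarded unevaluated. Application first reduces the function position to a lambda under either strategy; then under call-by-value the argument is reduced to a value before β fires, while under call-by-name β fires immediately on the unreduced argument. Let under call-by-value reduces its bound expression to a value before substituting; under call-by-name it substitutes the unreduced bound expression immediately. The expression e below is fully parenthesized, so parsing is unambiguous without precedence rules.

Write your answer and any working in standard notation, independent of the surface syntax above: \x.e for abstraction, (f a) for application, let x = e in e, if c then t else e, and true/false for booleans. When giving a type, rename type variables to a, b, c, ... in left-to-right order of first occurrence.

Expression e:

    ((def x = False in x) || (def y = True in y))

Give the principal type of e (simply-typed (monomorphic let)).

Answer: Bool

Derivation:
let x : Bool
x : Bool
  unify Bool ~ Bool
let y : Bool
y : Bool
  unify Bool ~ Bool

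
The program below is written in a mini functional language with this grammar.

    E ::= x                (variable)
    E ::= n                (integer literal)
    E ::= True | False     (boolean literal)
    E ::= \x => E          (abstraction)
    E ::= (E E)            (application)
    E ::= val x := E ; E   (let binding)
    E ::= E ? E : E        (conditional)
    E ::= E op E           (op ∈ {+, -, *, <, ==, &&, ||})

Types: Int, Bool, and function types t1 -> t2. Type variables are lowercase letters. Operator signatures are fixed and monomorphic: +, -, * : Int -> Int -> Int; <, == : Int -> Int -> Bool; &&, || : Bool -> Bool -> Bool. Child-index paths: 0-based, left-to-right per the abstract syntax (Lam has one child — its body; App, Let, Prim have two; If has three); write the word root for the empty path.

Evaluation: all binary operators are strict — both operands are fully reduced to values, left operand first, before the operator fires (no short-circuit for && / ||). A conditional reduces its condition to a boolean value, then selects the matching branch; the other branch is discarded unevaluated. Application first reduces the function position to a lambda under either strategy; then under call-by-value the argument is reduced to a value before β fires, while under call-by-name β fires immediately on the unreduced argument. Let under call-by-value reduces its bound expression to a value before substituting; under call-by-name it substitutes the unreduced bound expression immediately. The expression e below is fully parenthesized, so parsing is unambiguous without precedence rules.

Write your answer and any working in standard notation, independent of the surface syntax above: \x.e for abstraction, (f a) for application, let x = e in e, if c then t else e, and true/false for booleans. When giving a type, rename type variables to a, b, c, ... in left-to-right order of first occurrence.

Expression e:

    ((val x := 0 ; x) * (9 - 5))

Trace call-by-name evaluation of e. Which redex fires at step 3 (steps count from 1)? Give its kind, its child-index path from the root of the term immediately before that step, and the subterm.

Trace:
step 0: ((let x = 0 in x) * (9 - 5))
step 1: [let@0] (0 * (9 - 5))
step 2: [delta@1] (0 * 4)
step 3: [delta@root] 0

Answer: delta at root : (0 * 4)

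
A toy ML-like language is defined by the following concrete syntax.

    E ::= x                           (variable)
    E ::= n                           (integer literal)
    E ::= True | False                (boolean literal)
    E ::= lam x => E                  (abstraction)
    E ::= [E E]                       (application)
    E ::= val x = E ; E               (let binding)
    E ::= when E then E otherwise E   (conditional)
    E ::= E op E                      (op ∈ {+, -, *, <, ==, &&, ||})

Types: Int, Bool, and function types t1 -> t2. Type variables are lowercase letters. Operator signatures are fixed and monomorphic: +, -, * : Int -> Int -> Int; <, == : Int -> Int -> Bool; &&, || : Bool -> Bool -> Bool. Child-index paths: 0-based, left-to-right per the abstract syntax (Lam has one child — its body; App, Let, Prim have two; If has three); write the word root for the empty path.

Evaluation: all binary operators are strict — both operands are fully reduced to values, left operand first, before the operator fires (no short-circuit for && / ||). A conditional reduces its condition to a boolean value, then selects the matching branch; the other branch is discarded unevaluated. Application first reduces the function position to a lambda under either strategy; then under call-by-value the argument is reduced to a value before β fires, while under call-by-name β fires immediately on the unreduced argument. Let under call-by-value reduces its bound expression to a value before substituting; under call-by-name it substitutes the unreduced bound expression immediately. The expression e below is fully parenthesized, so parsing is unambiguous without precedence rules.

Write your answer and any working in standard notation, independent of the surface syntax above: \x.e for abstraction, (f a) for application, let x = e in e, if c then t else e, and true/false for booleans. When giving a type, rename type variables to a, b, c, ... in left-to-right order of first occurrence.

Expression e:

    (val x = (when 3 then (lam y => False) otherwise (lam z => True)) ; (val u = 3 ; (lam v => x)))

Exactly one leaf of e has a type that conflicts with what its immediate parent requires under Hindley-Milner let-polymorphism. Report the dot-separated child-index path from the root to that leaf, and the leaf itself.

Working:
  unify Int ~ Bool
  FAIL: mismatch Int ~ Bool

Answer: 0.0 : 3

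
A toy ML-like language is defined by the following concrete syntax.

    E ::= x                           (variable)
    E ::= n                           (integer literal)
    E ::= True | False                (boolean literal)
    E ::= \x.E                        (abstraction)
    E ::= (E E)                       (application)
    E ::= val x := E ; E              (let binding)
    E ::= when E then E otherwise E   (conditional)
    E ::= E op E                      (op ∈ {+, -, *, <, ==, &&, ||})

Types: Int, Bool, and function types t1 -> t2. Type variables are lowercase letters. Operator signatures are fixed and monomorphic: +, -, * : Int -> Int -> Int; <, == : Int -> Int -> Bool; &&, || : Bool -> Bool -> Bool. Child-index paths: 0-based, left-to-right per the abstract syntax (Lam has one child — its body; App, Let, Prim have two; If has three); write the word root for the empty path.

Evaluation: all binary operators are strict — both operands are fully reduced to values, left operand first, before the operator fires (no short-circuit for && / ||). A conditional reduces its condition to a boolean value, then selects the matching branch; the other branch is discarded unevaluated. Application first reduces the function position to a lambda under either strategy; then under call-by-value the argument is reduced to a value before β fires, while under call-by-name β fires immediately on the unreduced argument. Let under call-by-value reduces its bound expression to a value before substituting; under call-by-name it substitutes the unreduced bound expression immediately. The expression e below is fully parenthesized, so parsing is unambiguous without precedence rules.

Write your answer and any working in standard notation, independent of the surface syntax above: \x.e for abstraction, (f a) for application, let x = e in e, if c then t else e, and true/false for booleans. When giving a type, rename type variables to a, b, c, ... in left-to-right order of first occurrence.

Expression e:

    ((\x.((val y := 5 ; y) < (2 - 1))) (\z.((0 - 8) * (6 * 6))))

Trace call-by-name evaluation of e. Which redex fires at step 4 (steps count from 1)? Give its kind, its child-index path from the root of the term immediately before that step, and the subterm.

Answer: delta at root : (5 < 1)

Derivation:
step 0: ((\x.((let y = 5 in y) < (2 - 1))) (\z.((0 - 8) * (6 * 6))))
step 1: [beta@root] ((let y = 5 in y) < (2 - 1))
step 2: [let@0] (5 < (2 - 1))
step 3: [delta@1] (5 < 1)
step 4: [delta@root] false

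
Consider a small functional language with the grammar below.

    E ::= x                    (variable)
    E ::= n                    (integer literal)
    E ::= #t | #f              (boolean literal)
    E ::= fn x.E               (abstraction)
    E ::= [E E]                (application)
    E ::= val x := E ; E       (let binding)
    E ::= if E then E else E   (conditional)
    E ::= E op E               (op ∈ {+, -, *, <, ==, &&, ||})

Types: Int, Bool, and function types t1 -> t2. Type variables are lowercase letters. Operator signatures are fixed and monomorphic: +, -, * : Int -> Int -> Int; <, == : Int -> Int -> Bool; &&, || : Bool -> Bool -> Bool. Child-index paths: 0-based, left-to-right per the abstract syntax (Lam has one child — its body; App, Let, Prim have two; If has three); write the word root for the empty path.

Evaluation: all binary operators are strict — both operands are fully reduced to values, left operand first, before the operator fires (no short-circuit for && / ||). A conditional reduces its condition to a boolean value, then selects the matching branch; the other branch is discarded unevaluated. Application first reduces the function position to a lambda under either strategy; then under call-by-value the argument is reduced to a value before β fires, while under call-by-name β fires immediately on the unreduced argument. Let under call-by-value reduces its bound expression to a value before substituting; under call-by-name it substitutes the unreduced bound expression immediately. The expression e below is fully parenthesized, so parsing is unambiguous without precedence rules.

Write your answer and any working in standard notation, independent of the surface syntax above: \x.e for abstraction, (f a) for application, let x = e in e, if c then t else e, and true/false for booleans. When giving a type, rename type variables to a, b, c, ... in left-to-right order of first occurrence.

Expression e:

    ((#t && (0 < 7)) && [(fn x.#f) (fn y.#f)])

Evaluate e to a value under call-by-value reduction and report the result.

Answer: false

Trace:
step 0: ((true && (0 < 7)) && ((\x.false) (\y.false)))
step 1: [delta@0.1] ((true && true) && ((\x.false) (\y.false)))
step 2: [delta@0] (true && ((\x.false) (\y.false)))
step 3: [beta@1] (true && false)
step 4: [delta@root] false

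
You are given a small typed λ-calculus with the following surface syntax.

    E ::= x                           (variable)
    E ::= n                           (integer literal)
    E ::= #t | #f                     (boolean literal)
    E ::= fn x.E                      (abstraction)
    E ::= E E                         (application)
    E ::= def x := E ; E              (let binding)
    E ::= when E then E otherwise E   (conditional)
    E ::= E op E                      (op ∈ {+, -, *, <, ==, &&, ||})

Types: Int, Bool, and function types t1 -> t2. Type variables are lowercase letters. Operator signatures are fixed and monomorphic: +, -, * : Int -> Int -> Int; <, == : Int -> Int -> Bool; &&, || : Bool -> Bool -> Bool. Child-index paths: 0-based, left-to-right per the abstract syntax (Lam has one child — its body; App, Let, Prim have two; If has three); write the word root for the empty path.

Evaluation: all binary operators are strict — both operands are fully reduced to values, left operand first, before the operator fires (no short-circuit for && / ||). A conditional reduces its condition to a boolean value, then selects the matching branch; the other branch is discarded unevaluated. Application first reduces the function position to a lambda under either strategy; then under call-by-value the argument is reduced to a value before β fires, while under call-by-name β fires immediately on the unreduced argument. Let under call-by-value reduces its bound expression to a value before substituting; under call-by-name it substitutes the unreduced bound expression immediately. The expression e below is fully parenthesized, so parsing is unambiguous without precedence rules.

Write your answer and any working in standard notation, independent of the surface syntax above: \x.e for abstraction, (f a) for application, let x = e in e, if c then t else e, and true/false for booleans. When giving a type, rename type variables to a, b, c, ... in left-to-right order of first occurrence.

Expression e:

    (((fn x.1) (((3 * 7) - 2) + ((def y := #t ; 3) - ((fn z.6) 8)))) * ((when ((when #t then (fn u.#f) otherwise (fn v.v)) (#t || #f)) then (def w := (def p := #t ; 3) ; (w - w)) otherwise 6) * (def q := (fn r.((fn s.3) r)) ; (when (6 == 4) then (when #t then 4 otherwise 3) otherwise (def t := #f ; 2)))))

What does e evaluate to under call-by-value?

Derivation:
step 0: (((\x.1) (((3 * 7) - 2) + ((let y = true in 3) - ((\z.6) 8)))) * ((if ((if true then (\u.false) else (\v.v)) (true || false)) then (let w = (let p = true in 3) in (w - w)) else 6) * (let q = (\r.((\s.3) r)) in (if (6 == 4) then (if true then 4 else 3) else (let t = false in 2)))))
step 1: [delta@0.1.0.0] (((\x.1) ((21 - 2) + ((let y = true in 3) - ((\z.6) 8)))) * ((if ((if true then (\u.false) else (\v.v)) (true || false)) then (let w = (let p = true in 3) in (w - w)) else 6) * (let q = (\r.((\s.3) r)) in (if (6 == 4) then (if true then 4 else 3) else (let t = false in 2)))))
step 2: [delta@0.1.0] (((\x.1) (19 + ((let y = true in 3) - ((\z.6) 8)))) * ((if ((if true then (\u.false) else (\v.v)) (true || false)) then (let w = (let p = true in 3) in (w - w)) else 6) * (let q = (\r.((\s.3) r)) in (if (6 == 4) then (if true then 4 else 3) else (let t = false in 2)))))
step 3: [let@0.1.1.0] (((\x.1) (19 + (3 - ((\z.6) 8)))) * ((if ((if true then (\u.false) else (\v.v)) (true || false)) then (let w = (let p = true in 3) in (w - w)) else 6) * (let q = (\r.((\s.3) r)) in (if (6 == 4) then (if true then 4 else 3) else (let t = false in 2)))))
step 4: [beta@0.1.1.1] (((\x.1) (19 + (3 - 6))) * ((if ((if true then (\u.false) else (\v.v)) (true || false)) then (let w = (let p = true in 3) in (w - w)) else 6) * (let q = (\r.((\s.3) r)) in (if (6 == 4) then (if true then 4 else 3) else (let t = false in 2)))))
step 5: [delta@0.1.1] (((\x.1) (19 + -3)) * ((if ((if true then (\u.false) else (\v.v)) (true || false)) then (let w = (let p = true in 3) in (w - w)) else 6) * (let q = (\r.((\s.3) r)) in (if (6 == 4) then (if true then 4 else 3) else (let t = false in 2)))))
step 6: [delta@0.1] (((\x.1) 16) * ((if ((if true then (\u.false) else (\v.v)) (true || false)) then (let w = (let p = true in 3) in (w - w)) else 6) * (let q = (\r.((\s.3) r)) in (if (6 == 4) then (if true then 4 else 3) else (let t = false in 2)))))
step 7: [beta@0] (1 * ((if ((if true then (\u.false) else (\v.v)) (true || false)) then (let w = (let p = true in 3) in (w - w)) else 6) * (let q = (\r.((\s.3) r)) in (if (6 == 4) then (if true then 4 else 3) else (let t = false in 2)))))
step 8: [if@1.0.0.0] (1 * ((if ((\u.false) (true || false)) then (let w = (let p = true in 3) in (w - w)) else 6) * (let q = (\r.((\s.3) r)) in (if (6 == 4) then (if true then 4 else 3) else (let t = false in 2)))))
step 9: [delta@1.0.0.1] (1 * ((if ((\u.false) true) then (let w = (let p = true in 3) in (w - w)) else 6) * (let q = (\r.((\s.3) r)) in (if (6 == 4) then (if true then 4 else 3) else (let t = false in 2)))))
step 10: [beta@1.0.0] (1 * ((if false then (let w = (let p = true in 3) in (w - w)) else 6) * (let q = (\r.((\s.3) r)) in (if (6 == 4) then (if true then 4 else 3) else (let t = false in 2)))))
step 11: [if@1.0] (1 * (6 * (let q = (\r.((\s.3) r)) in (if (6 == 4) then (if true then 4 else 3) else (let t = false in 2)))))
step 12: [let@1.1] (1 * (6 * (if (6 == 4) then (if true then 4 else 3) else (let t = false in 2))))
step 13: [delta@1.1.0] (1 * (6 * (if false then (if true then 4 else 3) else (let t = false in 2))))
step 14: [if@1.1] (1 * (6 * (let t = false in 2)))
step 15: [let@1.1] (1 * (6 * 2))
step 16: [delta@1] (1 * 12)
step 17: [delta@root] 12

Answer: 12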